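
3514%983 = 565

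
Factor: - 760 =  - 2^3*5^1*19^1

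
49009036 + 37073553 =86082589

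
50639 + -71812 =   -  21173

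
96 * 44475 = 4269600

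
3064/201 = 3064/201  =  15.24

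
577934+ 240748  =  818682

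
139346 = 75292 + 64054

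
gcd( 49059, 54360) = 9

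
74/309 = 74/309 = 0.24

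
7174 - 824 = 6350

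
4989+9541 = 14530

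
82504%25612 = 5668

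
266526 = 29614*9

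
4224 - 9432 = -5208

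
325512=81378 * 4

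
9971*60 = 598260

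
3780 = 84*45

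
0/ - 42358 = 0/1 = - 0.00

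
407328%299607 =107721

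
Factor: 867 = 3^1*17^2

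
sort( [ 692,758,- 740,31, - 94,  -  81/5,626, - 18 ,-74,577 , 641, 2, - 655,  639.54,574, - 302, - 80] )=[ - 740, - 655, - 302, - 94 , - 80, - 74, - 18,-81/5,2,  31,574,577, 626,639.54 , 641,692,758] 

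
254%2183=254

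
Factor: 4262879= 4262879^1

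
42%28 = 14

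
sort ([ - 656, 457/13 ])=[-656,457/13]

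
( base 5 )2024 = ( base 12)1A0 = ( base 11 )220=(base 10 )264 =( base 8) 410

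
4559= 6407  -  1848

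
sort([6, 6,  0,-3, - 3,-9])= [-9,-3,-3, 0,6,6] 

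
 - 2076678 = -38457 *54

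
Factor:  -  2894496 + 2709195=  - 3^3 * 6863^1= - 185301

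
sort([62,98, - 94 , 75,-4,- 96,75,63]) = [ - 96,- 94, - 4,  62,63,75,75, 98]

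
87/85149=29/28383 = 0.00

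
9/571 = 9/571 = 0.02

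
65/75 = 13/15 =0.87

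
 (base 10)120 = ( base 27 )4c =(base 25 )4K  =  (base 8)170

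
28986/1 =28986 = 28986.00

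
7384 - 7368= 16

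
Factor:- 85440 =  - 2^6*3^1*5^1 * 89^1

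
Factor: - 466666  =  -2^1 * 353^1*661^1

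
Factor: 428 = 2^2*107^1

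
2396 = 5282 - 2886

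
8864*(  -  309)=- 2738976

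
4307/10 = 430 + 7/10 = 430.70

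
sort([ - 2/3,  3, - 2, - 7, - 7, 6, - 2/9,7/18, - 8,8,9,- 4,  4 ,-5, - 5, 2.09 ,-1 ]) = [ - 8, - 7, - 7,-5, - 5, - 4,-2, - 1,-2/3 , - 2/9, 7/18, 2.09,3, 4, 6,8, 9]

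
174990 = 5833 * 30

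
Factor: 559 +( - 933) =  - 374 =-2^1*11^1*17^1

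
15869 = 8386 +7483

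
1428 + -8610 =- 7182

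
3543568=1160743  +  2382825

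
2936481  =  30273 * 97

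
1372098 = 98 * 14001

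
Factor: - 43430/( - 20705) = 86/41 = 2^1*41^( - 1 )*43^1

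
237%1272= 237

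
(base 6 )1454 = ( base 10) 394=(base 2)110001010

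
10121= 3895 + 6226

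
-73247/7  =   - 10464 + 1/7 =- 10463.86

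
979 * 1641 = 1606539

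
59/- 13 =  - 5 + 6/13  =  -4.54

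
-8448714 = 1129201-9577915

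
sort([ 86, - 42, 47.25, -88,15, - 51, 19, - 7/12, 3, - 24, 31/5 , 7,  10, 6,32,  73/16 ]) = [-88, - 51, - 42, - 24 , - 7/12,3,73/16,6,31/5,7,10,15, 19, 32,47.25,86 ]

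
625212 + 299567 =924779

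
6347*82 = 520454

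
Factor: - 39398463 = - 3^2*13^2*25903^1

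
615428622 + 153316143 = 768744765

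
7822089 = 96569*81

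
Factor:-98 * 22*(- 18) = 2^3*3^2 * 7^2*11^1 = 38808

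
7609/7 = 1087  =  1087.00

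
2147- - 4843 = 6990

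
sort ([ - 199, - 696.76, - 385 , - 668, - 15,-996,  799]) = [ - 996 , - 696.76, - 668, - 385, - 199, - 15 , 799]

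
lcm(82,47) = 3854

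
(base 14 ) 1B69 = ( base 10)4993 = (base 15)172d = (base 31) 562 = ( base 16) 1381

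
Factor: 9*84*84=63504 = 2^4*3^4 * 7^2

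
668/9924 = 167/2481 = 0.07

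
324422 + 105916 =430338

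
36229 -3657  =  32572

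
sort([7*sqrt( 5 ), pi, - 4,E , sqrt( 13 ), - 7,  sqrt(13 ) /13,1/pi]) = [ - 7 , -4,sqrt(13)/13, 1/pi , E, pi,sqrt( 13 ),7* sqrt( 5)]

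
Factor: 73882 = 2^1*17^1*41^1*53^1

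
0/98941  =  0=0.00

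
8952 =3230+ 5722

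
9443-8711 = 732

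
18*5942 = 106956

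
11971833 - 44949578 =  - 32977745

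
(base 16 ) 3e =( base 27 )28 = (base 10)62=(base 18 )38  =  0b111110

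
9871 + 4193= 14064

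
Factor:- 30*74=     -  2^2*3^1 * 5^1 * 37^1  =  - 2220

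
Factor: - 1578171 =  - 3^1*7^1*223^1*337^1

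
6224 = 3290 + 2934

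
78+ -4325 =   -  4247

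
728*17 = 12376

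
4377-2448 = 1929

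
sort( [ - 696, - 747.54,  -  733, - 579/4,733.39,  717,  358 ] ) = [ -747.54, - 733,-696, - 579/4,358,717,733.39]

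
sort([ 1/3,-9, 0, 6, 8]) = [ -9, 0,1/3  ,  6, 8]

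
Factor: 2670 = 2^1*3^1*5^1*89^1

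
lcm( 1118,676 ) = 29068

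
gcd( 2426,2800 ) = 2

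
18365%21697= 18365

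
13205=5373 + 7832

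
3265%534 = 61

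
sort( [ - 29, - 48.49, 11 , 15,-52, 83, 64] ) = [ - 52, - 48.49,-29, 11, 15,64,83] 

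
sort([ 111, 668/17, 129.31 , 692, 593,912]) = [668/17, 111,  129.31,593, 692,912]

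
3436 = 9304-5868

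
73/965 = 73/965 = 0.08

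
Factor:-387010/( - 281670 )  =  3^(-1 )*13^2*41^( - 1) = 169/123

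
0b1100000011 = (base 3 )1001120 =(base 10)771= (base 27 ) 11f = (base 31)OR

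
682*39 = 26598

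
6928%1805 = 1513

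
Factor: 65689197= 3^1*7^1*3128057^1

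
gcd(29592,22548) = 12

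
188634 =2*94317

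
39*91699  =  3576261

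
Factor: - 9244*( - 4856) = 2^5*607^1 *2311^1 = 44888864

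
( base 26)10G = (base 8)1264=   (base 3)221122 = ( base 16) 2b4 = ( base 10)692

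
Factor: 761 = 761^1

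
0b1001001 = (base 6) 201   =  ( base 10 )73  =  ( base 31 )2b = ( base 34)25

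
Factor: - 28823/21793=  - 41/31= - 31^( - 1)*41^1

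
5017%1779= 1459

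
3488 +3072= 6560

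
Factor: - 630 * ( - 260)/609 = 2^3*3^1*5^2*13^1 * 29^(- 1 ) = 7800/29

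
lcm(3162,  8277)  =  281418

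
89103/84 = 1060 + 3/4 = 1060.75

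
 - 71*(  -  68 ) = 4828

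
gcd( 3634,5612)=46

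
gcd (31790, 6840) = 10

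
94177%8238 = 3559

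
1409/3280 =1409/3280 = 0.43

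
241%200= 41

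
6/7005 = 2/2335 = 0.00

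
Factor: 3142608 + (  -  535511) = 2607097 = 2607097^1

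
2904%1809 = 1095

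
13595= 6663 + 6932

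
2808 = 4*702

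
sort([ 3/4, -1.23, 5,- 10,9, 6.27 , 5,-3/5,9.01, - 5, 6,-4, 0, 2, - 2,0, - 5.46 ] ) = [ -10, - 5.46 , - 5, - 4,-2, - 1.23, - 3/5, 0,0,3/4, 2, 5, 5, 6, 6.27,9,9.01] 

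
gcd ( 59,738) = 1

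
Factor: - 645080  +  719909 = 74829 = 3^1*24943^1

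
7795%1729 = 879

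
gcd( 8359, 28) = 1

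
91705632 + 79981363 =171686995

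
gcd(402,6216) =6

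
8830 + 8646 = 17476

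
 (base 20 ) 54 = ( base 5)404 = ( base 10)104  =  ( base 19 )59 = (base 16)68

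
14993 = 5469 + 9524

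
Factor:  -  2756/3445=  - 4/5=- 2^2 * 5^ ( - 1)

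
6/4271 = 6/4271 = 0.00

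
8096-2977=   5119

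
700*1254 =877800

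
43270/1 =43270=43270.00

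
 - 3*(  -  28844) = 86532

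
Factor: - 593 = -593^1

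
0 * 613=0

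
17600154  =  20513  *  858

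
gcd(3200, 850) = 50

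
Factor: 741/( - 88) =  - 2^(-3 )*3^1*11^(  -  1 )*13^1*19^1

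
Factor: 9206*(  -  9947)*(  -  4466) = 408960918212 = 2^2*7^4 * 11^1*29^2*4603^1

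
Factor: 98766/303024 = 279/856 = 2^ ( - 3)*3^2 * 31^1*107^ (  -  1) 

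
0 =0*6668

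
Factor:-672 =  - 2^5 * 3^1*7^1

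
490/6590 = 49/659 = 0.07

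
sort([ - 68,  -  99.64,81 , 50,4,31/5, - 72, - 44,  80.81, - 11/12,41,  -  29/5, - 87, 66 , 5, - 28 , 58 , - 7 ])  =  [ -99.64, - 87, - 72, - 68,-44 , - 28, - 7 ,-29/5,-11/12,  4 , 5, 31/5, 41,50,58,66, 80.81,81] 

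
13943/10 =1394 + 3/10  =  1394.30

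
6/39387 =2/13129= 0.00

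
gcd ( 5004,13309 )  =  1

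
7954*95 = 755630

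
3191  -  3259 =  - 68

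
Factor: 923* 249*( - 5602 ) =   -  2^1*3^1 * 13^1 * 71^1*83^1 *2801^1  =  -1287490854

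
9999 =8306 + 1693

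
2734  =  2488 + 246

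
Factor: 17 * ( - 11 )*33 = - 6171=- 3^1 * 11^2 *17^1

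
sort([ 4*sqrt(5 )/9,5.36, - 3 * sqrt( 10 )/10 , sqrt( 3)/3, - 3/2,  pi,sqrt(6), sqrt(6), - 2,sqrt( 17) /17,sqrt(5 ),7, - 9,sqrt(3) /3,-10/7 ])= [ - 9,- 2, -3/2, - 10/7, - 3*sqrt ( 10 ) /10, sqrt(17) /17,sqrt( 3)/3,sqrt(3) /3, 4*sqrt( 5) /9, sqrt( 5 ) , sqrt (6 ),sqrt(6),pi, 5.36, 7] 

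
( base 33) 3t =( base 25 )53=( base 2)10000000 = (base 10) 128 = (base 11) 107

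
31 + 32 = 63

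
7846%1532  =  186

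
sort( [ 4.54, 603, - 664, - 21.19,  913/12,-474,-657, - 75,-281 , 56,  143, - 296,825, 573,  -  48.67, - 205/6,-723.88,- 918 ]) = [-918, - 723.88, - 664, - 657, - 474, - 296,-281,-75 , - 48.67 , - 205/6, - 21.19,  4.54,56 , 913/12, 143, 573,603, 825 ]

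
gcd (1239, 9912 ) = 1239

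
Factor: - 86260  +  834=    - 2^1*11^2*353^1  =  - 85426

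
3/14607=1/4869 = 0.00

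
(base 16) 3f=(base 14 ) 47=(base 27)29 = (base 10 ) 63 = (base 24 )2f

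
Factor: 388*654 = 2^3*3^1*97^1*109^1  =  253752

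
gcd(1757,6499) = 1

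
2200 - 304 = 1896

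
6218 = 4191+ 2027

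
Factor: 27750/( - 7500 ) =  - 37/10 = - 2^(  -  1)*5^(  -  1)*37^1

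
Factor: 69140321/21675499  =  2384149/747431  =  23^( - 1)*149^1*16001^1*32497^( - 1) 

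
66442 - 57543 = 8899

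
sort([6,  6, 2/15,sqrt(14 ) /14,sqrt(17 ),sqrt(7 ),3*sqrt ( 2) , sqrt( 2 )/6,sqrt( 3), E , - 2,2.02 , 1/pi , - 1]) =[  -  2, - 1 , 2/15,sqrt( 2 )/6, sqrt(14 )/14,  1/pi,sqrt( 3),  2.02,sqrt( 7) , E,  sqrt(17 ),  3*sqrt(2 ) , 6, 6]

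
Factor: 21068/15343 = 2^2*23^1* 67^( - 1 ) = 92/67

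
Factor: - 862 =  -2^1*431^1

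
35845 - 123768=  - 87923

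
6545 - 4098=2447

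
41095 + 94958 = 136053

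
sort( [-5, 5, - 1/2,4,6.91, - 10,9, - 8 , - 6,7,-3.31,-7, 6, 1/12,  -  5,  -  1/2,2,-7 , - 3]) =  [-10, - 8, - 7, - 7, - 6, - 5,-5, - 3.31,-3,  -  1/2 ,  -  1/2, 1/12,  2, 4, 5,  6,6.91,  7,9]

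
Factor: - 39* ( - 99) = 3^3 *11^1*13^1 = 3861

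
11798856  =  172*68598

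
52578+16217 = 68795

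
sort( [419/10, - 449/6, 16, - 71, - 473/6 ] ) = [ - 473/6, - 449/6,-71, 16, 419/10 ] 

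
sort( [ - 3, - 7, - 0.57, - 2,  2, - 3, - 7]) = [ - 7, - 7,-3, - 3, - 2, - 0.57, 2]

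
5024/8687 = 5024/8687=0.58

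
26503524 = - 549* ( - 48276)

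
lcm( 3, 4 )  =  12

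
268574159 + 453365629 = 721939788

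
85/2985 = 17/597 = 0.03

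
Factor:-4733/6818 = -2^(-1) * 7^(-1 )*487^( - 1)*4733^1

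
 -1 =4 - 5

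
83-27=56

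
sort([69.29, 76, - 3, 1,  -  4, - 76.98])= [  -  76.98,-4,-3, 1,69.29,76 ] 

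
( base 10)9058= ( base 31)9D6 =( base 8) 21542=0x2362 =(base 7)35260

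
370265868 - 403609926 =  - 33344058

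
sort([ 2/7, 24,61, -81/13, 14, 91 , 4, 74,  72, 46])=[ - 81/13,2/7,  4 , 14,24, 46, 61, 72,  74 , 91 ] 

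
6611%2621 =1369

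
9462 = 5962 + 3500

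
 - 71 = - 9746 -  -9675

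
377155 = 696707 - 319552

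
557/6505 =557/6505 =0.09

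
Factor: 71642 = 2^1*113^1*317^1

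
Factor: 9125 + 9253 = 2^1*3^2*1021^1 = 18378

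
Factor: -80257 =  - 17^1*4721^1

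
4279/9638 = 4279/9638 = 0.44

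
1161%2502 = 1161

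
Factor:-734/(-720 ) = 367/360 = 2^( - 3)*3^(- 2 )*5^ (-1)*367^1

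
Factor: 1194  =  2^1*3^1*199^1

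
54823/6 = 9137 + 1/6 = 9137.17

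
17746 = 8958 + 8788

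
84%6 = 0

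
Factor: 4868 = 2^2* 1217^1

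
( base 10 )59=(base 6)135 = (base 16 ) 3b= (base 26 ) 27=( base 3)2012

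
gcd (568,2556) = 284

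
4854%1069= 578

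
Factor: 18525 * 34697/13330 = 2^( - 1) * 3^1 * 5^1 * 13^2* 17^1  *19^1 * 31^(-1 )*43^(-1 ) * 157^1 =128552385/2666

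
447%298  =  149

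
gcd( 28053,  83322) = 27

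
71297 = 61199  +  10098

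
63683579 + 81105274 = 144788853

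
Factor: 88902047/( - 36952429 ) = -13^1*83^1*82393^1*36952429^( - 1)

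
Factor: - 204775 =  - 5^2*8191^1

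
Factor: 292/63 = 2^2*3^( - 2)*7^( - 1)*73^1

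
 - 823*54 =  - 44442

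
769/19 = 769/19 = 40.47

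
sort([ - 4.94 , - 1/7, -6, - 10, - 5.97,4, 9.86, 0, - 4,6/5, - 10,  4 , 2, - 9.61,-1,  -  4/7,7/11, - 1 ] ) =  [ - 10, - 10, - 9.61, - 6, -5.97,-4.94, - 4, - 1, - 1, - 4/7, - 1/7,0, 7/11, 6/5,  2, 4, 4,9.86]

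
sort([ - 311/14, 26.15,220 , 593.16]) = [ - 311/14,26.15,220,593.16]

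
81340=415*196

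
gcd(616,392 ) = 56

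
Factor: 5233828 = 2^2 * 1308457^1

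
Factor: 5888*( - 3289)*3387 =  - 2^8*3^1*11^1* 13^1*23^2*1129^1 = - 65591395584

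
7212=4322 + 2890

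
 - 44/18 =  - 3 + 5/9 = -  2.44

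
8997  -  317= 8680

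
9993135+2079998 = 12073133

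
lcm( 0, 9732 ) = 0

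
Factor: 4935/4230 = 7/6 =2^ ( - 1)*3^(-1 )*7^1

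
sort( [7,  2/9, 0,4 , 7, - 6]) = [ - 6, 0, 2/9, 4 , 7, 7]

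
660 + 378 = 1038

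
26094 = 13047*2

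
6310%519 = 82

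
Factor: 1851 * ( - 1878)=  -2^1*3^2 * 313^1*617^1 = -3476178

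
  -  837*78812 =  - 65965644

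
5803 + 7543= 13346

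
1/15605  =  1/15605  =  0.00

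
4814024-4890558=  - 76534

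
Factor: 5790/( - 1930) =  - 3^1 =- 3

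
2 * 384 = 768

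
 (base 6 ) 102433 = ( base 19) 143d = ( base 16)20b5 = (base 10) 8373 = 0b10000010110101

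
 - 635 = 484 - 1119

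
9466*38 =359708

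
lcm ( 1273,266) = 17822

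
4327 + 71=4398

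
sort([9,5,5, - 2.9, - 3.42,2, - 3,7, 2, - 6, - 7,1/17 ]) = [  -  7, - 6, - 3.42, - 3, - 2.9,1/17,  2 , 2,5 , 5, 7,9]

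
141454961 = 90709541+50745420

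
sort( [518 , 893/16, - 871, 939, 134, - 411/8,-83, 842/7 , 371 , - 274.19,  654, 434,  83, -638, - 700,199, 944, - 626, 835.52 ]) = [-871, - 700, - 638 , - 626, - 274.19, - 83, - 411/8, 893/16, 83, 842/7, 134, 199, 371,434,518,654,835.52, 939, 944] 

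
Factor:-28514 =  - 2^1* 53^1*269^1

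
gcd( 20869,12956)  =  41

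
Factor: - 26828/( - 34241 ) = 2^2*19^1 * 97^( - 1 ) = 76/97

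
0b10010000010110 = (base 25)ejd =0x2416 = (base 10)9238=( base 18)1a94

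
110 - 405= - 295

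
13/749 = 13/749 = 0.02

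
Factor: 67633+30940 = 98573= 98573^1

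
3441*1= 3441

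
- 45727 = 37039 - 82766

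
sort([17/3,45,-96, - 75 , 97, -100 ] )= [ - 100, - 96, - 75,17/3,45,97] 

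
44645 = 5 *8929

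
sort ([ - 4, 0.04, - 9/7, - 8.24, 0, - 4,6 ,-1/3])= [  -  8.24,- 4,-4, - 9/7,  -  1/3,  0, 0.04,  6] 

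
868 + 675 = 1543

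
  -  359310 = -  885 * 406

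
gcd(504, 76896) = 72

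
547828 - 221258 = 326570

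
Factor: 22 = 2^1*11^1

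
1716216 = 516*3326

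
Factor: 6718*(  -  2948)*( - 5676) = 2^5 * 3^1*11^2*43^1*67^1*3359^1=112411272864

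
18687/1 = 18687 = 18687.00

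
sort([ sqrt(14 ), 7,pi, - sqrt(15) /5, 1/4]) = [-sqrt(15 ) /5, 1/4, pi, sqrt( 14), 7]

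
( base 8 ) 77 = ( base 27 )29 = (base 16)3F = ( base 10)63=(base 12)53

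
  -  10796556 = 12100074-22896630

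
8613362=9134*943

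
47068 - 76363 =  - 29295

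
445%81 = 40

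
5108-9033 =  - 3925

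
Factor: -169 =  - 13^2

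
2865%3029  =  2865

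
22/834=11/417 = 0.03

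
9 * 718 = 6462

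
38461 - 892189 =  - 853728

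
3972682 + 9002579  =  12975261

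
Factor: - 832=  - 2^6*13^1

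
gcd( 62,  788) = 2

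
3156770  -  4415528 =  - 1258758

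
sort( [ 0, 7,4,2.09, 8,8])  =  [ 0 , 2.09, 4 , 7,8,8 ]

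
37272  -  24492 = 12780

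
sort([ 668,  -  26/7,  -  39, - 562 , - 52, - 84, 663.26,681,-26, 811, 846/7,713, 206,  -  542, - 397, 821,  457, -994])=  [-994, - 562,  -  542, - 397,-84, - 52,- 39, - 26, - 26/7,846/7, 206, 457, 663.26, 668, 681,713,811 , 821 ]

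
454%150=4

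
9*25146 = 226314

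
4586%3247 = 1339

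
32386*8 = 259088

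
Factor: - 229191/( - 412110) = 317/570 = 2^( -1 )*3^ ( - 1 )*5^( - 1)*  19^( - 1) * 317^1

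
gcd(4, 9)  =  1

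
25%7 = 4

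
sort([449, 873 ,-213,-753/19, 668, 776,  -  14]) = [ - 213, - 753/19, - 14,  449 , 668,776, 873]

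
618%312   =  306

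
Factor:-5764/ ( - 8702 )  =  2^1 * 11^1 * 19^( - 1)*131^1*229^( - 1 ) = 2882/4351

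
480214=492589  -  12375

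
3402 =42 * 81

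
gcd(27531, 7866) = 3933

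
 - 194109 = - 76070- 118039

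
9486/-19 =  - 500 + 14/19  =  -499.26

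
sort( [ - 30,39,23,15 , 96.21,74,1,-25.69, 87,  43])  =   [-30,-25.69,1,15,23,39, 43, 74,87 , 96.21 ] 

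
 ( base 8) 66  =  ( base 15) 39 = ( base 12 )46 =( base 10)54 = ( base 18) 30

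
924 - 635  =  289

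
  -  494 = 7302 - 7796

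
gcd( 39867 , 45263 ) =1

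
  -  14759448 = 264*( - 55907 )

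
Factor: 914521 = 914521^1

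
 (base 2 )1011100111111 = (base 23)b5h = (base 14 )2251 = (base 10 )5951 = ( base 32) 5PV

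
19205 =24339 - 5134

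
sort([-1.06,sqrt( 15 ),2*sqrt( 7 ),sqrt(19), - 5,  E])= [-5, - 1.06, E, sqrt(15), sqrt(19 ),  2*sqrt(7)]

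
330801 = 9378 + 321423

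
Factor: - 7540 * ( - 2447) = 18450380  =  2^2*5^1*13^1*29^1*2447^1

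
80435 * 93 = 7480455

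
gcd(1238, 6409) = 1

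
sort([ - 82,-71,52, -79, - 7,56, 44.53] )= [  -  82, - 79,  -  71, - 7,  44.53, 52, 56]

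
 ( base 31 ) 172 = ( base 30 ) 19a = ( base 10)1180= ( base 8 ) 2234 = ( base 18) 3BA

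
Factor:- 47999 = -7^1*6857^1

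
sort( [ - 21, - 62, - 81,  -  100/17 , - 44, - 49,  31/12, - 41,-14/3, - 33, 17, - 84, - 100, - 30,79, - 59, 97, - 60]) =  [ - 100,- 84, - 81, - 62, - 60, - 59, - 49, - 44 , - 41, - 33,-30, - 21,-100/17,  -  14/3 , 31/12,17,79, 97]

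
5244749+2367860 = 7612609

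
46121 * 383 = 17664343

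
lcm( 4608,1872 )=59904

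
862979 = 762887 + 100092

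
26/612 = 13/306=0.04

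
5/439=5/439 = 0.01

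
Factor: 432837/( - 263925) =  - 41/25 = -5^( - 2)*41^1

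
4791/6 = 798 + 1/2 = 798.50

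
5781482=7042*821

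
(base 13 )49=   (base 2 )111101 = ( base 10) 61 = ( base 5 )221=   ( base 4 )331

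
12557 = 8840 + 3717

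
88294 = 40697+47597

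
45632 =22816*2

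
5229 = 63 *83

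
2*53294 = 106588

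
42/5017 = 42/5017= 0.01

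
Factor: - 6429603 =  - 3^1 * 2143201^1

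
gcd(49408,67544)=8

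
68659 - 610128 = -541469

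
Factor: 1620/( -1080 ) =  -3/2 = -2^( - 1)*3^1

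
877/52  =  16 + 45/52 = 16.87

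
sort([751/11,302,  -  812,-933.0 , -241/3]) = [-933.0,-812,-241/3 , 751/11,  302]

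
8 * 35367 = 282936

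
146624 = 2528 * 58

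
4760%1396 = 572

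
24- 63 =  - 39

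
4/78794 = 2/39397 = 0.00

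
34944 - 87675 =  -52731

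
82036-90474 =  - 8438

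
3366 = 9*374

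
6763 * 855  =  5782365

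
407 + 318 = 725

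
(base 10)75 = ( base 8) 113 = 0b1001011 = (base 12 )63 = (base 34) 27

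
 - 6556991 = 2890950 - 9447941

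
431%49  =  39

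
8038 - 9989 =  - 1951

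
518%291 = 227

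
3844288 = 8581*448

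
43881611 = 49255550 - 5373939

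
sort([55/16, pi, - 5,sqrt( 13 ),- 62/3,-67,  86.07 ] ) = [-67,- 62/3, - 5,pi, 55/16, sqrt( 13 ), 86.07]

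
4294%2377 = 1917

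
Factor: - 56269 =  - 56269^1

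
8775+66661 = 75436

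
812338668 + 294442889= 1106781557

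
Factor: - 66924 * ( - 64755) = 4333663620 = 2^2 * 3^4 * 5^1*11^1*13^2*1439^1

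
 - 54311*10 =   -  543110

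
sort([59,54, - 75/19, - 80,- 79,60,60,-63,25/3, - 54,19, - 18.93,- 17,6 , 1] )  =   [ - 80, - 79, - 63,-54, - 18.93, - 17,-75/19, 1,6 , 25/3 , 19,54, 59,60,60 ] 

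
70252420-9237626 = 61014794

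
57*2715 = 154755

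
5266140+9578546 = 14844686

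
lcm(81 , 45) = 405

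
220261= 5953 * 37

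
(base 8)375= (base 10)253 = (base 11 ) 210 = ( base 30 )8d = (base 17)EF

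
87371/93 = 87371/93= 939.47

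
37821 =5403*7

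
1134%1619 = 1134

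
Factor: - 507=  - 3^1 * 13^2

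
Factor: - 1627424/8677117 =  - 2^5*31^(-1)*41^( - 1 )*6827^( - 1 )*50857^1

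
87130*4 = 348520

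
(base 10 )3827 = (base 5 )110302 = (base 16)EF3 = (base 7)14105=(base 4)323303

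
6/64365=2/21455 =0.00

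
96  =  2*48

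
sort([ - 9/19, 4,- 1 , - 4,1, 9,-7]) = [ - 7 , - 4,- 1, - 9/19,1, 4, 9]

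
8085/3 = 2695  =  2695.00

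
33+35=68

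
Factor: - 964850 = - 2^1*5^2 * 23^1*  839^1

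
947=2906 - 1959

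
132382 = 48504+83878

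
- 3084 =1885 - 4969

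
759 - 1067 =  - 308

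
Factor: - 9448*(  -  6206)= 58634288 = 2^4 * 29^1*107^1*1181^1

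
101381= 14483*7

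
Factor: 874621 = 11^1*23^1*3457^1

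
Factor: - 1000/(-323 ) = 2^3*5^3*17^( - 1) *19^( - 1) 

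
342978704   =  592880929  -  249902225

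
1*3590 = 3590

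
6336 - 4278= 2058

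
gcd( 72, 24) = 24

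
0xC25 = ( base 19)8BC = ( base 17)acf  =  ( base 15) dc4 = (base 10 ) 3109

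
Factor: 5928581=229^1*25889^1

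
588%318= 270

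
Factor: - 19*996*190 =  - 2^3* 3^1*5^1*19^2 * 83^1 = - 3595560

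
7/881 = 7/881 = 0.01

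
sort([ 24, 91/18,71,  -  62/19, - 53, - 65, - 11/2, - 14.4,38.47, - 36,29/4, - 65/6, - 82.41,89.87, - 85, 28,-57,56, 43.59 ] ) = [  -  85,-82.41 ,-65, - 57, -53 ,-36, - 14.4, - 65/6,-11/2,-62/19,91/18, 29/4 , 24,28 , 38.47, 43.59,56,71 , 89.87 ] 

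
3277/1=3277 = 3277.00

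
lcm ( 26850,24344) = 1825800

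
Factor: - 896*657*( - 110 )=64753920 = 2^8*3^2*5^1*7^1*11^1*73^1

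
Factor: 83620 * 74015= 2^2 *5^2*37^1*113^2 *131^1 = 6189134300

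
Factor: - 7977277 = - 7^1  *  11^1*211^1 *491^1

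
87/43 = 87/43 = 2.02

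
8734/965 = 8734/965 = 9.05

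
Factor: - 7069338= - 2^1*3^2*392741^1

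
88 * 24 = 2112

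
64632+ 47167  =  111799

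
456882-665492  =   - 208610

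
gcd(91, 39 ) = 13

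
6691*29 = 194039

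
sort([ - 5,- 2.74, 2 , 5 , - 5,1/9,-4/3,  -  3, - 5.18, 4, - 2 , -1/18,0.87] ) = [ - 5.18, - 5, - 5, - 3, - 2.74, - 2, - 4/3, - 1/18, 1/9,0.87,2, 4, 5] 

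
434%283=151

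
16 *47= 752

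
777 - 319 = 458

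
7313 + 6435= 13748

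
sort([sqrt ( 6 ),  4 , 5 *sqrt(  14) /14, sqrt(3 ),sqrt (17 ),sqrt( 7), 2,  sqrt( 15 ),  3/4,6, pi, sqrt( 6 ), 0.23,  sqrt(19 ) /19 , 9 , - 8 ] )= [ - 8, sqrt (19) /19, 0.23, 3/4,5*sqrt( 14) /14 , sqrt( 3),  2,sqrt( 6 ),sqrt( 6 ),sqrt( 7 ),  pi , sqrt ( 15), 4,  sqrt(17),  6,  9]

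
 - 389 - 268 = -657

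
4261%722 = 651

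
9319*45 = 419355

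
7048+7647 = 14695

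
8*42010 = 336080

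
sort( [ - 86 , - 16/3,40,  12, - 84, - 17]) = [ - 86, - 84,  -  17 ,-16/3,  12,40 ]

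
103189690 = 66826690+36363000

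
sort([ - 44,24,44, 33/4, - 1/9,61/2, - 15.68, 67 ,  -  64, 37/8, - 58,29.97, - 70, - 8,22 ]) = [ - 70, - 64, - 58, - 44 , - 15.68, - 8  ,  -  1/9,37/8, 33/4,22, 24,  29.97, 61/2, 44 , 67]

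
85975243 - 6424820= 79550423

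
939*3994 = 3750366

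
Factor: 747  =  3^2 * 83^1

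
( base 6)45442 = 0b1100100100010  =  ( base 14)24B8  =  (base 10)6434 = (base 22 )D6A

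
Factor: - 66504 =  - 2^3*  3^1 * 17^1 *163^1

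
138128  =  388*356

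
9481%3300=2881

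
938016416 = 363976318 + 574040098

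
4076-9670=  - 5594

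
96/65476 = 24/16369  =  0.00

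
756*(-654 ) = -494424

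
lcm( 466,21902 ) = 21902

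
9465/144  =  3155/48 = 65.73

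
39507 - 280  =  39227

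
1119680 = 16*69980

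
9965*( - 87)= - 866955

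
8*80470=643760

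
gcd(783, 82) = 1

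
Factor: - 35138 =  - 2^1 * 17569^1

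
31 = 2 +29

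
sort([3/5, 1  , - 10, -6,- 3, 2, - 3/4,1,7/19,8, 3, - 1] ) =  [ - 10, - 6,  -  3, - 1, - 3/4,7/19, 3/5,1, 1, 2,3, 8 ] 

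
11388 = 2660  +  8728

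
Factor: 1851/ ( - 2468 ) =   -  3/4 = - 2^ ( - 2 )*3^1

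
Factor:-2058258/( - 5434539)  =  2^1* 11^ ( - 1)*17^2 * 1187^1*164683^ ( - 1 ) = 686086/1811513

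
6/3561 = 2/1187 = 0.00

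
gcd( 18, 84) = 6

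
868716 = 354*2454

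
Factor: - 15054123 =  - 3^1*7^2 *102409^1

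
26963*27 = 728001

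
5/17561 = 5/17561=0.00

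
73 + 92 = 165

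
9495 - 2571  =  6924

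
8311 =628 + 7683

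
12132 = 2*6066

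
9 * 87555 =787995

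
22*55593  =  1223046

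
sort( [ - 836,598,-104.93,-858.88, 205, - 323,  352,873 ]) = [ - 858.88, - 836 , - 323, - 104.93,205 , 352,598,873 ] 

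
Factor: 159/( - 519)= - 53/173= -  53^1*173^( - 1)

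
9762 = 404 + 9358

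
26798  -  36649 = -9851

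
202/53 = 3+43/53 = 3.81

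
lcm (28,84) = 84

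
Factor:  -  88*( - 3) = 2^3 * 3^1*11^1 = 264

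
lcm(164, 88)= 3608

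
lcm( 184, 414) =1656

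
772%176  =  68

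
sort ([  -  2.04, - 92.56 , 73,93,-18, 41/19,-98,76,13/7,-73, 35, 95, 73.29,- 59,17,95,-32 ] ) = [-98, - 92.56,-73,-59, - 32,-18, - 2.04,13/7 , 41/19,17,35 , 73, 73.29,76,93, 95, 95]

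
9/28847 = 9/28847 = 0.00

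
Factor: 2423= 2423^1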